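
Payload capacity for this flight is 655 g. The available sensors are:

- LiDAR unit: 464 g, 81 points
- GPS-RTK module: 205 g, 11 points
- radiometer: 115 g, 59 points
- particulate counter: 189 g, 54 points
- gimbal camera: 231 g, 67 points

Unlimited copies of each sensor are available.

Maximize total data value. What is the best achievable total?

295

Ranking by ratio (data value/g): radiometer 0.51, gimbal camera 0.29, particulate counter 0.29.
Best packing: 5×radiometer — 575 g, 295 total.
Nothing else within 655 g beats 295.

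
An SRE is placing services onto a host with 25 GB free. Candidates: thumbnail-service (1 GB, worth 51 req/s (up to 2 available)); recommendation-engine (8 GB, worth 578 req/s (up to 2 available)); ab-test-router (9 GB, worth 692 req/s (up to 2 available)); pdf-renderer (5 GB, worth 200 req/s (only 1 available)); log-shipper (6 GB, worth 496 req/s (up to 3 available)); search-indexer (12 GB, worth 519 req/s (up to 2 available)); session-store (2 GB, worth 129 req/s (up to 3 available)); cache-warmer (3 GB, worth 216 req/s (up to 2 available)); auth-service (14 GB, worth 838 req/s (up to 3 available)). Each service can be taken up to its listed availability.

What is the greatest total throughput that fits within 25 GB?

1971

Ranking by ratio (throughput/GB): log-shipper 82.67, ab-test-router 76.89, recommendation-engine 72.25.
The ratio ordering already packs tightly: thumbnail-service + 3×log-shipper + 2×cache-warmer, 25 GB, 1971.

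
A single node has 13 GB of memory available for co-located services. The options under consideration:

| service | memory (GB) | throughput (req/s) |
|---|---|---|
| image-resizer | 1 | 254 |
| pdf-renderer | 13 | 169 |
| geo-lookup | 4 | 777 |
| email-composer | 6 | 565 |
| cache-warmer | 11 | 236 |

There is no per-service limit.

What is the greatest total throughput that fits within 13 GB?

3302

Ranking by ratio (throughput/GB): image-resizer 254.00, geo-lookup 194.25, email-composer 94.17, cache-warmer 21.45.
Taking 13×image-resizer: 13 GB used, 3302 in throughput.
That's the maximum — no swap from here does better than 3302.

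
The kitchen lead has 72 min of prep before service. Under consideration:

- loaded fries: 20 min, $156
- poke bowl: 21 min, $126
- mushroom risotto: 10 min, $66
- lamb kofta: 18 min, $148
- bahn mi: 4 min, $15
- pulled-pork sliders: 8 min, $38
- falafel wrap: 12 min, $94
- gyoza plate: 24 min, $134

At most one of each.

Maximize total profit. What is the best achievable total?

524

Density check — lamb kofta 8.22, falafel wrap 7.83, loaded fries 7.80 are the best per min.
Taking the top-ratio dishes first gives loaded fries + mushroom risotto + lamb kofta + bahn mi + pulled-pork sliders + falafel wrap for 517 (72 min).
Dropping mushroom risotto and bahn mi and pulled-pork sliders frees 22 min; slotting in poke bowl (21 min) lifts the total to 524 at 71 min.
That's the maximum — no swap from here does better than 524.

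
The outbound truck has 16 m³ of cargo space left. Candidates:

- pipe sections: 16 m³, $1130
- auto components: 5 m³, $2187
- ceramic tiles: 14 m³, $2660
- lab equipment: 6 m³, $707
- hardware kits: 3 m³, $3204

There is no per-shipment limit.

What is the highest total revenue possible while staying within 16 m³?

By revenue per m³: hardware kits 1068.00, auto components 437.40, ceramic tiles 190.00, lab equipment 117.83 lead.
Taking 5×hardware kits: 15 m³ used, 16020 in revenue.
That's the maximum — no swap from here does better than 16020.

16020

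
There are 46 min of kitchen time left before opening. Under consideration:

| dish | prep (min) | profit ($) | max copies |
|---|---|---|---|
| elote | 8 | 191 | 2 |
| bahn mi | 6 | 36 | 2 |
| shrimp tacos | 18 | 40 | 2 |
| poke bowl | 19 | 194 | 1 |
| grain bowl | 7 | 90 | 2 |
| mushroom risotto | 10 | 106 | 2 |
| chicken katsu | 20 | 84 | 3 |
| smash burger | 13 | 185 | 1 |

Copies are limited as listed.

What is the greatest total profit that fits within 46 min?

763

Filling by ratio: 2×elote + 2×grain bowl + smash burger for 747, with 3 min left unused.
The 7 min tied up in grain bowl is better spent on mushroom risotto — total rises to 763 (46 min).
No other feasible combination exceeds 763.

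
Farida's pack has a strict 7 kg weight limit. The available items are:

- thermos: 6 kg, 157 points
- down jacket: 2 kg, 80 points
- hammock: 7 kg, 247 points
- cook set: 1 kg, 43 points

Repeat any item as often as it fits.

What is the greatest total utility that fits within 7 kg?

Best packing: 7×cook set — 7 kg, 301 total.

301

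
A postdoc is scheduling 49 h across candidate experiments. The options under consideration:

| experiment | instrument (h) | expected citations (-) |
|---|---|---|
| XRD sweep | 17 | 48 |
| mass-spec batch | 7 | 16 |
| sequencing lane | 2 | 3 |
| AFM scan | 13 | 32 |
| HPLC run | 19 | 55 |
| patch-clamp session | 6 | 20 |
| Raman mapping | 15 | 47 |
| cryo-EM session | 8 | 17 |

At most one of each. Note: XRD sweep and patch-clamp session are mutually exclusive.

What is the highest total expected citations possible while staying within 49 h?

141

Best packing: mass-spec batch + sequencing lane + HPLC run + patch-clamp session + Raman mapping — 49 h, 141 total.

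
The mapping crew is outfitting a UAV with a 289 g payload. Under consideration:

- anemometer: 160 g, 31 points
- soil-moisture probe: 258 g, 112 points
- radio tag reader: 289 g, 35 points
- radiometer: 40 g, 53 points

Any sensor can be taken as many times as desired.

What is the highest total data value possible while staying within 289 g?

371

The ratio ordering already packs tightly: 7×radiometer, 280 g, 371.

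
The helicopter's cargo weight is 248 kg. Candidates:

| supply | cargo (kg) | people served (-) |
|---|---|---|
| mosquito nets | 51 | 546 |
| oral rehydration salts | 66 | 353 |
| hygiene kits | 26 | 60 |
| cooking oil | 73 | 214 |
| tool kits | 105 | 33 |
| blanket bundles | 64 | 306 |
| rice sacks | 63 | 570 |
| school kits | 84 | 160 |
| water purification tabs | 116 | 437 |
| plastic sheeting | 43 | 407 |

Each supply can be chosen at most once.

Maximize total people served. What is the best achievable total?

1889

Density check — mosquito nets 10.71, plastic sheeting 9.47, rice sacks 9.05 are the best per kg.
Greedy by ratio would take mosquito nets + oral rehydration salts + rice sacks + plastic sheeting: 223 kg used, total 1876.
Dropping oral rehydration salts frees 66 kg; slotting in hygiene kits + blanket bundles (90 kg) lifts the total to 1889 at 247 kg.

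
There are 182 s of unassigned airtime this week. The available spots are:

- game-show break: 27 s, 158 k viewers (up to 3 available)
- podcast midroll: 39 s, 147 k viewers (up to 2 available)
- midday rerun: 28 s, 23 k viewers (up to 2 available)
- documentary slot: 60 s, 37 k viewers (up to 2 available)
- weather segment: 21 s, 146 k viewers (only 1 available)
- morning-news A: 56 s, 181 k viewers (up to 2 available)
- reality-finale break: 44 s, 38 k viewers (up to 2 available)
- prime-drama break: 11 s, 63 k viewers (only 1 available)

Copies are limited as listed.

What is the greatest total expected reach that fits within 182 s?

Density check — weather segment 6.95, game-show break 5.85, prime-drama break 5.73, podcast midroll 3.77 are the best per s.
A density-first pass picks 3×game-show break + podcast midroll + midday rerun + weather segment + prime-drama break — 853 at 180 s.
Replace midday rerun and prime-drama break with podcast midroll: the trade gains 61 net, giving 914 at 180 s.

914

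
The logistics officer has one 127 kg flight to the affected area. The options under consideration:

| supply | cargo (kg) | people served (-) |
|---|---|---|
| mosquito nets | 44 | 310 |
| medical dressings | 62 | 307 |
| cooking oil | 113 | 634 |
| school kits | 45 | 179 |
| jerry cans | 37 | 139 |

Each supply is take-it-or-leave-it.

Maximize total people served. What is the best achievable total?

634

The ratio heuristic lands on mosquito nets + medical dressings (617) but leaves 21 kg idle.
Replace mosquito nets and medical dressings with cooking oil: the trade gains 17 net, giving 634 at 113 kg.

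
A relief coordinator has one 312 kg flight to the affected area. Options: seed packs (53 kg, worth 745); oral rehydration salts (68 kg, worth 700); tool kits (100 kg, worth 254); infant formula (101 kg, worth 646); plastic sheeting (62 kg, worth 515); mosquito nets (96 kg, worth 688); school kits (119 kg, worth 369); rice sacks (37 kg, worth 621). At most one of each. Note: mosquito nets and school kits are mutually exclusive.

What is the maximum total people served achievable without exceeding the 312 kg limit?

By people served per kg: rice sacks 16.78, seed packs 14.06, oral rehydration salts 10.29, plastic sheeting 8.31 lead.
Filling by ratio: seed packs + oral rehydration salts + plastic sheeting + rice sacks for 2581, with 92 kg left unused.
Dropping plastic sheeting frees 62 kg; slotting in mosquito nets (96 kg) lifts the total to 2754 at 254 kg.

2754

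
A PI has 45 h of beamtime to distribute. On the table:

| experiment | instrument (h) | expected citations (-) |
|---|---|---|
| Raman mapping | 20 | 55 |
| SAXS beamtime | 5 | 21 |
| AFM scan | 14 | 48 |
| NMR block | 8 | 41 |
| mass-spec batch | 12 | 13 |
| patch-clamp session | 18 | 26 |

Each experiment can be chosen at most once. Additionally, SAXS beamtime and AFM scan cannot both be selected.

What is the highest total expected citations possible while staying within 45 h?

144

Best packing: Raman mapping + AFM scan + NMR block — 42 h, 144 total.
Every other selection either busts 45 h or breaks a pairing rule or fails to beat 144.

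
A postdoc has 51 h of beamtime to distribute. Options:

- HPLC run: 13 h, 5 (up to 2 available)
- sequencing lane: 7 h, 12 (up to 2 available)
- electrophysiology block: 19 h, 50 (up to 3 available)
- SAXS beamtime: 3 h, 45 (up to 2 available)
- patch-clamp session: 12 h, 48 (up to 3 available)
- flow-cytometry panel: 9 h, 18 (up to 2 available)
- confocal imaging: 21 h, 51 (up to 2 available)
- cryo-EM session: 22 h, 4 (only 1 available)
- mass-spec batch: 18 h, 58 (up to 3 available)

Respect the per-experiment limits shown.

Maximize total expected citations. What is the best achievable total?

Ranking by ratio (expected citations/h): SAXS beamtime 15.00, patch-clamp session 4.00, mass-spec batch 3.22.
The ratio ordering already packs tightly: 2×SAXS beamtime + 3×patch-clamp session + flow-cytometry panel, 51 h, 252.
Nothing else within 51 h beats 252.

252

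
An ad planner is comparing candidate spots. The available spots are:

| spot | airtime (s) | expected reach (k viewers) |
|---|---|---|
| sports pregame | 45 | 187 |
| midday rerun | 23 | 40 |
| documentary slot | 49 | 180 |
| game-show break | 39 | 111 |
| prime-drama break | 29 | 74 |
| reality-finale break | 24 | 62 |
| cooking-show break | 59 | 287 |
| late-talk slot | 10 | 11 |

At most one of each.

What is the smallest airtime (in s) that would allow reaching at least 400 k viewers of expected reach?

104

Look for the lowest-airtime combination reaching 400.
sports pregame + cooking-show break reaches 474 using 104 s.
No combination under 104 s hits 400.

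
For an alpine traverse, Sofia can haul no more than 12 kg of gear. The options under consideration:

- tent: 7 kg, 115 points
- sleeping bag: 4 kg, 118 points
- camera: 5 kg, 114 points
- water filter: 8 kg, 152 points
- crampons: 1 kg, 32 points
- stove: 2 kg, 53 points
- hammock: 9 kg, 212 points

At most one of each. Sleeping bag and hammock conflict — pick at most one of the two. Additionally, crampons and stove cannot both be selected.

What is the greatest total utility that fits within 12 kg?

285

By utility per kg: crampons 32.00, sleeping bag 29.50, stove 26.50 lead.
Best packing: sleeping bag + camera + stove — 11 kg, 285 total.
The closest alternative, sleeping bag + water filter, reaches only 270.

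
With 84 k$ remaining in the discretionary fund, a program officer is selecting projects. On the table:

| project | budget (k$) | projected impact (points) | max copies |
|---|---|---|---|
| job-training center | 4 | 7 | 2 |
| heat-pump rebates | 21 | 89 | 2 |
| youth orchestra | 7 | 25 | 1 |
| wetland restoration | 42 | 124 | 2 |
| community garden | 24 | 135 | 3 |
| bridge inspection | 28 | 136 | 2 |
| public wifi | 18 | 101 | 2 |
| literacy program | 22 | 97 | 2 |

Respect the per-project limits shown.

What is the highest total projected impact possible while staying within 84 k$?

472

Density check — community garden 5.62, public wifi 5.61, bridge inspection 4.86 are the best per k$.
A density-first pass picks job-training center + youth orchestra + 3×community garden — 437 at 83 k$.
The 35 k$ tied up in job-training center and youth orchestra and community garden is better spent on 2×public wifi — total rises to 472 (84 k$).
Nothing else within 84 k$ beats 472.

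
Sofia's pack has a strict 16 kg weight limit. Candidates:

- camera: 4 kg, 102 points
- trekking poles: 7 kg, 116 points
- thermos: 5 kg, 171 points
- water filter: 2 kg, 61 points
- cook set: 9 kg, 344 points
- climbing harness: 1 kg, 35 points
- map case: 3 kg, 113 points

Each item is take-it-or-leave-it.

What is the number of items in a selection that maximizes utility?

3

The maximum utility within 16 kg is 576.
One optimal bundle: thermos + water filter + cook set (16 kg).
Any selection reaching 576 contains exactly 3 items.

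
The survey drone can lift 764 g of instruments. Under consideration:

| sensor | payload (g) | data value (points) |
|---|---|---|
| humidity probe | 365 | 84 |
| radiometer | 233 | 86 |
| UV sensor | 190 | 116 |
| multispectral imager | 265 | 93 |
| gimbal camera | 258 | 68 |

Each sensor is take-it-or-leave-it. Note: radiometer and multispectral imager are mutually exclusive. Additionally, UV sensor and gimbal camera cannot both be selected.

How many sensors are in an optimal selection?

2

Optimal total is 209.
UV sensor + multispectral imager hits 209 at 455 g.
All optima have 2 sensors.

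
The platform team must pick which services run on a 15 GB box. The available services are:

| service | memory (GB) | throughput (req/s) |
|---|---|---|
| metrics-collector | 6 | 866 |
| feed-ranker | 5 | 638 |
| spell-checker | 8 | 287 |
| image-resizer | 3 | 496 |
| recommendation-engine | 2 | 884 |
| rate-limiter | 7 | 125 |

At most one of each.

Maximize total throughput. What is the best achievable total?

A density-first pass picks metrics-collector + image-resizer + recommendation-engine — 2246 at 11 GB.
Dropping image-resizer frees 3 GB; slotting in feed-ranker (5 GB) lifts the total to 2388 at 13 GB.
Runner-up metrics-collector + image-resizer + recommendation-engine tops out at 2246.

2388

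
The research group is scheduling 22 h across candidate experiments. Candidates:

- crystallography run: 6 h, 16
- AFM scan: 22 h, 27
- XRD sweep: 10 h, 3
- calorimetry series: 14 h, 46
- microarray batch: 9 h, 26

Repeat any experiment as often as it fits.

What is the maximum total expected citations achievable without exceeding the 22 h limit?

62

Density check — calorimetry series 3.29, microarray batch 2.89, crystallography run 2.67 are the best per h.
The ratio ordering already packs tightly: crystallography run + calorimetry series, 20 h, 62.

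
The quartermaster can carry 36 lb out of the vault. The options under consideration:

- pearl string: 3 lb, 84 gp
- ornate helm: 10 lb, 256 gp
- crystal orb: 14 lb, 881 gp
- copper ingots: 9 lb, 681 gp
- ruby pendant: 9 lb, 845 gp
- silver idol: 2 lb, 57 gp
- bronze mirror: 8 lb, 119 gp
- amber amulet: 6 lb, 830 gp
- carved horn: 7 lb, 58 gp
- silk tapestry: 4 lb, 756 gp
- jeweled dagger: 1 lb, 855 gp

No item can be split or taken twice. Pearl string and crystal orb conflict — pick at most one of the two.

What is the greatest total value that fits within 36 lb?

Density check — jeweled dagger 855.00, silk tapestry 189.00, amber amulet 138.33, ruby pendant 93.89 are the best per lb.
The ratio heuristic lands on pearl string + copper ingots + ruby pendant + silver idol + amber amulet + silk tapestry + jeweled dagger (4108) but leaves 2 lb idle.
The 12 lb tied up in pearl string and copper ingots is better spent on crystal orb — total rises to 4224 (36 lb).
An exhaustive check of the 2048 subsets confirms 4224.

4224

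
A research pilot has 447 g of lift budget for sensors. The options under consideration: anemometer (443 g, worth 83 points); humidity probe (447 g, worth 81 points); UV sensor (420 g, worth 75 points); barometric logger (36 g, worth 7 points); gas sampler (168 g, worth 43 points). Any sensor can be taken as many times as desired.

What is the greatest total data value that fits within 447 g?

107

Taking 3×barometric logger + 2×gas sampler: 444 g used, 107 in data value.
The spare 3 g is too small for any remaining sensor, and no exchange beats 107.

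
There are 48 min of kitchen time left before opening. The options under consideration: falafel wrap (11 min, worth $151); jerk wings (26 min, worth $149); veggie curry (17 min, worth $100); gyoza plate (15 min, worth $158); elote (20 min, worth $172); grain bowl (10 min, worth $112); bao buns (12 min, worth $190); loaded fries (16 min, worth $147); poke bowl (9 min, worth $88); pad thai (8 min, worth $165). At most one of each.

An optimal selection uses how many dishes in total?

4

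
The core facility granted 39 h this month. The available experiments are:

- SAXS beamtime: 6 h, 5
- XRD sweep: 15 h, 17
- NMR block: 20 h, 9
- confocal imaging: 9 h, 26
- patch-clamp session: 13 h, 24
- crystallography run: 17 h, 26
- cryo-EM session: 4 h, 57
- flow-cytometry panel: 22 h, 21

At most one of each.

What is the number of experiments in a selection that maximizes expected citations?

The maximum expected citations within 39 h is 114.
For example SAXS beamtime + confocal imaging + crystallography run + cryo-EM session achieves it, using 36 h.
Any selection reaching 114 contains exactly 4 experiments.

4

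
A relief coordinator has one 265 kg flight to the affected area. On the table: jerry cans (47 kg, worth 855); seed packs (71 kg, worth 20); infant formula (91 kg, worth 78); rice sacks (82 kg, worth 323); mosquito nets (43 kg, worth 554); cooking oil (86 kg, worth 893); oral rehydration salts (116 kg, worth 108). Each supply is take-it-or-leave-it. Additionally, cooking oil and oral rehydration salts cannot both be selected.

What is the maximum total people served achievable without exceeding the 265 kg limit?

Best packing: jerry cans + rice sacks + mosquito nets + cooking oil — 258 kg, 2625 total.

2625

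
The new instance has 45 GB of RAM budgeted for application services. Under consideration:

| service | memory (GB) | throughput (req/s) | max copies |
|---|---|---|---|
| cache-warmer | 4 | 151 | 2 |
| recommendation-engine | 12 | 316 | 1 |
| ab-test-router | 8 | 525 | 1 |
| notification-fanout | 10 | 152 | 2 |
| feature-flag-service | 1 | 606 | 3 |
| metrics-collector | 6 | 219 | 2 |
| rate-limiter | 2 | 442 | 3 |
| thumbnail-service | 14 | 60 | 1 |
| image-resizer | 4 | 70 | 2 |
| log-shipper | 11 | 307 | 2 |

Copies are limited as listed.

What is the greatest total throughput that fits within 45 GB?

4574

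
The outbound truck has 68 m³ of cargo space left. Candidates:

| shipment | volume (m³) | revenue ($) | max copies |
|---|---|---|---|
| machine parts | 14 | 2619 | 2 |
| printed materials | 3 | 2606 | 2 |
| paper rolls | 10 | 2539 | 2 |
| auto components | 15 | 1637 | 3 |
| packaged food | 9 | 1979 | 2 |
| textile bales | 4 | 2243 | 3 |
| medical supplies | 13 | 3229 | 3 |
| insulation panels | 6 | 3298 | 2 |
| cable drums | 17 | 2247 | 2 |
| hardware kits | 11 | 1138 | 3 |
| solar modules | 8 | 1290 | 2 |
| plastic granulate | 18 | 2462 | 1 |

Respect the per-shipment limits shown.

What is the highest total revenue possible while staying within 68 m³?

Greedy by ratio would take 2×printed materials + 2×paper rolls + 3×textile bales + medical supplies + 2×insulation panels: 63 m³ used, total 26844.
The 13 m³ tied up in medical supplies is better spent on 2×packaged food — total rises to 27573 (68 m³).
No other feasible combination exceeds 27573.

27573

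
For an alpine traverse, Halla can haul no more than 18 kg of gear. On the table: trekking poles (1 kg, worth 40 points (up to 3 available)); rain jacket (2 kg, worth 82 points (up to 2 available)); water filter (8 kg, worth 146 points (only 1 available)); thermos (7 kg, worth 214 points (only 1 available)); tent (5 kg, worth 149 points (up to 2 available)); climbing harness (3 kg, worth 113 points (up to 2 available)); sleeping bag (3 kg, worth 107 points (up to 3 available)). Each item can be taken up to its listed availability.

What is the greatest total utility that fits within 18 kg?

By utility per kg: rain jacket 41.00, trekking poles 40.00, climbing harness 37.67, sleeping bag 35.67 lead.
The ratio heuristic lands on 3×trekking poles + 2×rain jacket + 2×climbing harness + sleeping bag (617) but leaves 2 kg idle.
Replace trekking poles with sleeping bag: the trade gains 67 net, giving 684 at 18 kg.
Every other selection either busts 18 kg or exceeds an availability limit or fails to beat 684.

684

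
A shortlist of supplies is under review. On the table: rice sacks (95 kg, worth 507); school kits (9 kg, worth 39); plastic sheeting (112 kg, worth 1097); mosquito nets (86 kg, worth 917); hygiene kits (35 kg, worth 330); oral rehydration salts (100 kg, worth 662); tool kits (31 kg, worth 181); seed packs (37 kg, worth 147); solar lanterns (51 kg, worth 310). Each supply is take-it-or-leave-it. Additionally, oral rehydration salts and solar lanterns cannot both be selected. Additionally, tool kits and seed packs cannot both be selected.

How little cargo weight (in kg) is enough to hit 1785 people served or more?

198

Need the lightest bundle worth ≥ 1785.
plastic sheeting + mosquito nets reaches 2014 using 198 kg.
Below 198 kg the best achievable stays under 1785.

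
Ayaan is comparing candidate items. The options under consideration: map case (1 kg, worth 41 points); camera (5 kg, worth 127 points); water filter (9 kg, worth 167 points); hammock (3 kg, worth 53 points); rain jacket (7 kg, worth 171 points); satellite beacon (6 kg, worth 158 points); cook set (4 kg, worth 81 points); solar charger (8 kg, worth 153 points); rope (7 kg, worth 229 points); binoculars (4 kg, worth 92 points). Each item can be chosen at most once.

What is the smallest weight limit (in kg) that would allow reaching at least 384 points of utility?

13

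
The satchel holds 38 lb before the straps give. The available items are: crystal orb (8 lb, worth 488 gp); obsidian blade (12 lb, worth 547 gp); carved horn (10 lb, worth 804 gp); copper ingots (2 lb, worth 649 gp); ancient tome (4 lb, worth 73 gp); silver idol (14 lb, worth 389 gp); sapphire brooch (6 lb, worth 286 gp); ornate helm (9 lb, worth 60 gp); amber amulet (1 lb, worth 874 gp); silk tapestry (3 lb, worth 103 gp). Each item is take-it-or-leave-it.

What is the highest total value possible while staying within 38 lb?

3465

Filling by ratio: crystal orb + carved horn + copper ingots + ancient tome + sapphire brooch + amber amulet + silk tapestry for 3277, with 4 lb left unused.
Replace ancient tome and sapphire brooch with obsidian blade: the trade gains 188 net, giving 3465 at 36 lb.
Next best is crystal orb + obsidian blade + carved horn + copper ingots + ancient tome + amber amulet at 3435 (37 lb) — short by 30.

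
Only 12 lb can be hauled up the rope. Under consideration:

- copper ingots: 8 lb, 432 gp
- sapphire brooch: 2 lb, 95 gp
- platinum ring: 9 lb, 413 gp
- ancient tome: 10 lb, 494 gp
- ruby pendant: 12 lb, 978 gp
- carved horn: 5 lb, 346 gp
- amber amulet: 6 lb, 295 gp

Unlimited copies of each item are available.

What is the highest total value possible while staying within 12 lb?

978

The ratio ordering already packs tightly: ruby pendant, 12 lb, 978.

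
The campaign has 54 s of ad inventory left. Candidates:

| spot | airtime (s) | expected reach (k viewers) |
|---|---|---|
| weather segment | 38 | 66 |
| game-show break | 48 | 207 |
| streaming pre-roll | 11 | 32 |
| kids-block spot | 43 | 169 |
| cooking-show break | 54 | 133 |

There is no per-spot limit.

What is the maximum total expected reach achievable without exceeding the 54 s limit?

Taking game-show break: 48 s used, 207 in expected reach.
Nothing else within 54 s beats 207.

207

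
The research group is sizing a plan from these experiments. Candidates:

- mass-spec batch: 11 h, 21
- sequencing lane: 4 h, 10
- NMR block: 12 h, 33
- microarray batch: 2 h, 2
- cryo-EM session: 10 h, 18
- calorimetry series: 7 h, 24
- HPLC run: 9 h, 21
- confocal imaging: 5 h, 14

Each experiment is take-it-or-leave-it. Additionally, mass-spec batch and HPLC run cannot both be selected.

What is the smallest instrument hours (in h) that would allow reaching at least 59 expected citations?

Minimise h subject to total expected citations ≥ 59.
Taking NMR block + microarray batch + calorimetry series gives 59 (≥ 59) for 21 h.
No combination under 21 h hits 59.

21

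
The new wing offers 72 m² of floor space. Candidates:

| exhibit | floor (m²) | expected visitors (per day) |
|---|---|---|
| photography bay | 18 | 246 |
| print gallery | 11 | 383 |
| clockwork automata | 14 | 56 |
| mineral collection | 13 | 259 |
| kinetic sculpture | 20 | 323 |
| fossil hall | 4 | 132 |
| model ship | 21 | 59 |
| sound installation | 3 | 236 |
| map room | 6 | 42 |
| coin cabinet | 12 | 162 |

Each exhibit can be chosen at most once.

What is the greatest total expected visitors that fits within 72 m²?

1579

Ranking by ratio (expected visitors/m²): sound installation 78.67, print gallery 34.82, fossil hall 33.00.
Taking photography bay + print gallery + mineral collection + kinetic sculpture + fossil hall + sound installation: 69 m² used, 1579 in expected visitors.
Runner-up print gallery + mineral collection + kinetic sculpture + fossil hall + sound installation + map room + coin cabinet tops out at 1537.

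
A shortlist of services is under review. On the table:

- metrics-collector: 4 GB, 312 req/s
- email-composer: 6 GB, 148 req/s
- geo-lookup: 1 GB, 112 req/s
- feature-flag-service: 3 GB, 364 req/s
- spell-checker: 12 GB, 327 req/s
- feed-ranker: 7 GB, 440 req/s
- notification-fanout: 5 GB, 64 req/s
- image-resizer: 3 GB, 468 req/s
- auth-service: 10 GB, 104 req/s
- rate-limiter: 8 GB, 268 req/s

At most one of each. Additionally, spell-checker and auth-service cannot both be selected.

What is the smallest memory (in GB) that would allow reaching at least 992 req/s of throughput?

10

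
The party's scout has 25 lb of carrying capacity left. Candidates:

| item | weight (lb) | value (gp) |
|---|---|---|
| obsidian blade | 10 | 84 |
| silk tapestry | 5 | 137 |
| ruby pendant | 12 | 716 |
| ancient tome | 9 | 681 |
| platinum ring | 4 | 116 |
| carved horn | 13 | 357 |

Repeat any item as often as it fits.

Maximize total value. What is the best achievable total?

Filling by ratio: 2×ancient tome + platinum ring for 1478, with 3 lb left unused.
The 9 lb tied up in ancient tome is better spent on ruby pendant — total rises to 1513 (25 lb).

1513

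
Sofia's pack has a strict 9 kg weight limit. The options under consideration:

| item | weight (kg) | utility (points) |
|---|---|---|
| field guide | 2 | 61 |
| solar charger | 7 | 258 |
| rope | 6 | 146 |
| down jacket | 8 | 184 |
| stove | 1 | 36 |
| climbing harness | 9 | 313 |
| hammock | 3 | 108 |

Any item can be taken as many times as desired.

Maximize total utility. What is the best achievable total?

330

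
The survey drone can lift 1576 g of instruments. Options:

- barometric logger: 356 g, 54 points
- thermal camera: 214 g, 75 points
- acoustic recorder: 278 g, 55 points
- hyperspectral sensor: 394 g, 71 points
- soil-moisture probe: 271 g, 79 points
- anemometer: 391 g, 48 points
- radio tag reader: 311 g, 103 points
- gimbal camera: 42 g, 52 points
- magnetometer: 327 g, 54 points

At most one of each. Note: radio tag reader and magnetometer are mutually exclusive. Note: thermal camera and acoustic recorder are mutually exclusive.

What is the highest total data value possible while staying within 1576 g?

382

Density check — gimbal camera 1.24, thermal camera 0.35, radio tag reader 0.33, soil-moisture probe 0.29 are the best per g.
Barometric logger + thermal camera + hyperspectral sensor + soil-moisture probe + radio tag reader uses 1546 of the 1576 g and totals 382.
Next best is thermal camera + hyperspectral sensor + soil-moisture probe + radio tag reader + gimbal camera at 380 (1232 g) — short by 2.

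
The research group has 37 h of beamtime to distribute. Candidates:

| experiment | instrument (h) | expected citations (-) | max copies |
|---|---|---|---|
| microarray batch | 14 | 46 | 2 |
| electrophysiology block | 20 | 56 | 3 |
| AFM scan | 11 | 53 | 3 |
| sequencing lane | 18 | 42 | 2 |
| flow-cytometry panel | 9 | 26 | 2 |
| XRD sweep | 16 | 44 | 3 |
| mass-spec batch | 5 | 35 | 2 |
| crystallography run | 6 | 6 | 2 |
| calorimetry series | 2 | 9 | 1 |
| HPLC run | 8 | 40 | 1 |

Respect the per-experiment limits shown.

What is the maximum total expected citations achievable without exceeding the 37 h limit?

190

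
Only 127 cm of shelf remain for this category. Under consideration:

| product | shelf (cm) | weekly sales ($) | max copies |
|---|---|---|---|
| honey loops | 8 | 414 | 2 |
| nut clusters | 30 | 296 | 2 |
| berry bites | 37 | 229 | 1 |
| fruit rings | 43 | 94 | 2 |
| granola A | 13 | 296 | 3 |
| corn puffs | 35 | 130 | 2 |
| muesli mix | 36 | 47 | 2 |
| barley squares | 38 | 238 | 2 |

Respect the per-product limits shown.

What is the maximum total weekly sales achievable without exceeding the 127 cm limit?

2308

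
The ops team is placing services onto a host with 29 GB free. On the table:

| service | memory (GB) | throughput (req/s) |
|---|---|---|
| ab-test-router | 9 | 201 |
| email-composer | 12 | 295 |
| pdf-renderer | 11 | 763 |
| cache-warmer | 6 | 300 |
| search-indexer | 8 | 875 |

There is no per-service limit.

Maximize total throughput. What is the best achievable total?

Taking 3×search-indexer: 24 GB used, 2625 in throughput.
That's the maximum — no swap from here does better than 2625.

2625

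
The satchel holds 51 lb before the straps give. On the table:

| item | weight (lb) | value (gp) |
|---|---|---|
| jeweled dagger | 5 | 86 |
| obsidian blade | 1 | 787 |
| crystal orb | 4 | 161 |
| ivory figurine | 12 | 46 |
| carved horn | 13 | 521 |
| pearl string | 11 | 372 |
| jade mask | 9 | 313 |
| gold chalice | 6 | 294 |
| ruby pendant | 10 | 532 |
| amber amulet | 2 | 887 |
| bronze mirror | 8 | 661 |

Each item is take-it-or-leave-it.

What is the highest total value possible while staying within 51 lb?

4054

A density-first pass picks jeweled dagger + obsidian blade + crystal orb + carved horn + gold chalice + ruby pendant + amber amulet + bronze mirror — 3929 at 49 lb.
Replace jeweled dagger and crystal orb with pearl string: the trade gains 125 net, giving 4054 at 51 lb.
Runner-up obsidian blade + crystal orb + pearl string + jade mask + gold chalice + ruby pendant + amber amulet + bronze mirror tops out at 4007.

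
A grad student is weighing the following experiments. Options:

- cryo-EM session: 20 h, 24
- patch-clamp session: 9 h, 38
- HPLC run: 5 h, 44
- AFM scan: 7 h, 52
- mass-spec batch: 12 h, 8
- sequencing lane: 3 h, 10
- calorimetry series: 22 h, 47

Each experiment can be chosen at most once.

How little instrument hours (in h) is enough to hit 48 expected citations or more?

7

Minimise h subject to total expected citations ≥ 48.
AFM scan: 52 expected citations at 7 h.
Below 7 h the best achievable stays under 48.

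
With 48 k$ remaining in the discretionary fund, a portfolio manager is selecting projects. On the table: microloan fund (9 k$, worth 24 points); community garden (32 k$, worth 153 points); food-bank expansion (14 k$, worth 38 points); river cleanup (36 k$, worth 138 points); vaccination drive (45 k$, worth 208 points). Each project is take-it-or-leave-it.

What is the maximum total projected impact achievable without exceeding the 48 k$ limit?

208

Filling by ratio: community garden + food-bank expansion for 191, with 2 k$ left unused.
Dropping community garden and food-bank expansion frees 46 k$; slotting in vaccination drive (45 k$) lifts the total to 208 at 45 k$.
The closest alternative, community garden + food-bank expansion, reaches only 191.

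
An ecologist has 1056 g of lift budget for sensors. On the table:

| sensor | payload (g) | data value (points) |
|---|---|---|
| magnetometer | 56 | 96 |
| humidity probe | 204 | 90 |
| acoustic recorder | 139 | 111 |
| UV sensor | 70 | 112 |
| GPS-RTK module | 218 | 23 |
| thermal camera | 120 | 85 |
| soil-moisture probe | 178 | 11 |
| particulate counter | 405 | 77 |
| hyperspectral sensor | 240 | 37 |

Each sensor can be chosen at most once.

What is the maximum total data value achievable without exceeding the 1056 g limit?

571

The ratio ordering already packs tightly: magnetometer + humidity probe + acoustic recorder + UV sensor + thermal camera + particulate counter, 994 g, 571.
The closest alternative, magnetometer + humidity probe + acoustic recorder + UV sensor + GPS-RTK module + thermal camera + hyperspectral sensor, reaches only 554.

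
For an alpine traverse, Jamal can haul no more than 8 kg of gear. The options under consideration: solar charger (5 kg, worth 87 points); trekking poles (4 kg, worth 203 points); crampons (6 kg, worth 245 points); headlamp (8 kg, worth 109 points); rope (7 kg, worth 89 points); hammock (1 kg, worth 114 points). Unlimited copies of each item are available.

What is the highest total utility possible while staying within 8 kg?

By utility per kg: hammock 114.00, trekking poles 50.75, crampons 40.83, solar charger 17.40 lead.
Taking 8×hammock: 8 kg used, 912 in utility.
Nothing else within 8 kg beats 912.

912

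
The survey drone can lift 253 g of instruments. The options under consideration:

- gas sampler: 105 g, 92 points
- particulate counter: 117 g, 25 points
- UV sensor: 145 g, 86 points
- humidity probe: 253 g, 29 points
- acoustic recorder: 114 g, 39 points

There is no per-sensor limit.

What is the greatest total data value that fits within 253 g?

The ratio ordering already packs tightly: 2×gas sampler, 210 g, 184.
That's the maximum — no swap from here does better than 184.

184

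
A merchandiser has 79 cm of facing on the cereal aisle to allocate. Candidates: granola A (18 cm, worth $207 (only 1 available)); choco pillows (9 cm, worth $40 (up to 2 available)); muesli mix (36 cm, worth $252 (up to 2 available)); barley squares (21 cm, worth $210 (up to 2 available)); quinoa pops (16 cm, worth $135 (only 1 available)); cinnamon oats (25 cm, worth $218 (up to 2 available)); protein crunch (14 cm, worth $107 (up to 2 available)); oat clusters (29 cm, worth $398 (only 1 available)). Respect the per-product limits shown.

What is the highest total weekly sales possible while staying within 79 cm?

855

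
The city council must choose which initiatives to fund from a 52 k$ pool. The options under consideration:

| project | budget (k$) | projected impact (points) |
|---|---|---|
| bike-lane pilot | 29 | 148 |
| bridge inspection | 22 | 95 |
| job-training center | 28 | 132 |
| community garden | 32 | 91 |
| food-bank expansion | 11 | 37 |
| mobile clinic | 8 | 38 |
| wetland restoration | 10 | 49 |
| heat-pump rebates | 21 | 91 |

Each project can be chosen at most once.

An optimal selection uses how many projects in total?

2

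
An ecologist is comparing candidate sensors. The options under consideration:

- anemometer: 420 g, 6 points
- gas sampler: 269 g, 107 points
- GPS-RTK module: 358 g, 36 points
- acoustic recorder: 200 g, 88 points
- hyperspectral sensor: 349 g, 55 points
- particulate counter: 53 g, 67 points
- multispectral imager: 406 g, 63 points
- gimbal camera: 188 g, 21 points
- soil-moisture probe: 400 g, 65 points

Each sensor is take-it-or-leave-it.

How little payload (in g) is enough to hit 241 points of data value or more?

522

Look for the lowest-payload combination reaching 241.
gas sampler + acoustic recorder + particulate counter: 262 data value at 522 g.
No combination under 522 g hits 241.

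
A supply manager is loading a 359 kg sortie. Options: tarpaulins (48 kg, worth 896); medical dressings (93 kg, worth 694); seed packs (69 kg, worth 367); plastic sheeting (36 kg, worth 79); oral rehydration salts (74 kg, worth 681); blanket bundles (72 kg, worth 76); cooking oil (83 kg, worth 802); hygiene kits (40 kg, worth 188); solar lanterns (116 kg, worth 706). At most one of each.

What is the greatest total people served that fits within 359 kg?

Density check — tarpaulins 18.67, cooking oil 9.66, oral rehydration salts 9.20 are the best per kg.
Tarpaulins + medical dressings + oral rehydration salts + cooking oil + hygiene kits uses 338 of the 359 kg and totals 3261.
Nothing else within 359 kg beats 3261.

3261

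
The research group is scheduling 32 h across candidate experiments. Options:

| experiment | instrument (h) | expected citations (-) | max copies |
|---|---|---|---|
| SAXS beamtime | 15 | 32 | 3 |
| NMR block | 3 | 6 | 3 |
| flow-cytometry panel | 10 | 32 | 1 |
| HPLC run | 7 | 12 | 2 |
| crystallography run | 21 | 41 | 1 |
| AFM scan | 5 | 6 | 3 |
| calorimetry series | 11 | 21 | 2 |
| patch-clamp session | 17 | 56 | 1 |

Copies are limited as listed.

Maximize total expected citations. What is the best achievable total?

94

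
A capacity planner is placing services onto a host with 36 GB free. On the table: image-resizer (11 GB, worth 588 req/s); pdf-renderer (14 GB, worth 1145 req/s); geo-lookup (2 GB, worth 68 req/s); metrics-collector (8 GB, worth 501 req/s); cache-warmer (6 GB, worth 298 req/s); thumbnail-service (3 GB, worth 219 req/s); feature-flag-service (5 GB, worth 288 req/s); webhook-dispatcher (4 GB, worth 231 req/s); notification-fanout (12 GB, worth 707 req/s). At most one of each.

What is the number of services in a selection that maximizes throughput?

4

Best achievable throughput is 2453.
For example image-resizer + pdf-renderer + metrics-collector + thumbnail-service achieves it, using 36 GB.
All optima have 4 services.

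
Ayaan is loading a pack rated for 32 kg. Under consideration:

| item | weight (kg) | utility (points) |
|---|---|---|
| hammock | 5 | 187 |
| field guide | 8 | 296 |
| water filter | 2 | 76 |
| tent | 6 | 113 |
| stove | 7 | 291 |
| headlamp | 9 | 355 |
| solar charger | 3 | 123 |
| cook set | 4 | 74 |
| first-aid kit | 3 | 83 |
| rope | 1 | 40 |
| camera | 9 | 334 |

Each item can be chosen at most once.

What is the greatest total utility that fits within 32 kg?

A density-first pass picks hammock + water filter + stove + headlamp + solar charger + first-aid kit + rope — 1155 at 30 kg.
The 6 kg tied up in water filter and first-aid kit and rope is better spent on field guide — total rises to 1252 (32 kg).

1252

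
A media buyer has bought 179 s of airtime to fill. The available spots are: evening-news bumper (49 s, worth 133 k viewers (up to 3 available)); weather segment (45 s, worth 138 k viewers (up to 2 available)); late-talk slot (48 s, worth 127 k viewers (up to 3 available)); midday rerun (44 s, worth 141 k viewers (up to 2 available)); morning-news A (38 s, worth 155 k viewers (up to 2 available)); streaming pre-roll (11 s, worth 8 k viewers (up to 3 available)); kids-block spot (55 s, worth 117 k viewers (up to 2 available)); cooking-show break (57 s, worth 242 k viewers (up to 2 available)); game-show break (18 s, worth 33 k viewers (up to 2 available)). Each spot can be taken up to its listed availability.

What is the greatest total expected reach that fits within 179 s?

693

Density check — cooking-show break 4.25, morning-news A 4.08, midday rerun 3.20, weather segment 3.07 are the best per s.
Filling by ratio: morning-news A + 2×cooking-show break + game-show break for 672, with 9 s left unused.
Dropping cooking-show break and game-show break frees 75 s; slotting in midday rerun + morning-news A (82 s) lifts the total to 693 at 177 s.
Every other selection either busts 179 s or exceeds an availability limit or fails to beat 693.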